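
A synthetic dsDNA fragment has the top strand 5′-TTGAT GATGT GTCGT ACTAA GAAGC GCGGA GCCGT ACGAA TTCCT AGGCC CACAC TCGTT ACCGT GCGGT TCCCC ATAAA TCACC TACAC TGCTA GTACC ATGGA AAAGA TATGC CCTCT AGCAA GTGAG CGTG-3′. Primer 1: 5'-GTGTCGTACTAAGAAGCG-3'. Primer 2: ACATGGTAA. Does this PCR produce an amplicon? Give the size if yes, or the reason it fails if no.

Primer 2 (ACATGGTAA) does not match the top strand, and its reverse complement TTACCATGT does not match either.
With no annealing site for primer 2, no amplification occurs.

No product — primer 2 has no binding site in the template.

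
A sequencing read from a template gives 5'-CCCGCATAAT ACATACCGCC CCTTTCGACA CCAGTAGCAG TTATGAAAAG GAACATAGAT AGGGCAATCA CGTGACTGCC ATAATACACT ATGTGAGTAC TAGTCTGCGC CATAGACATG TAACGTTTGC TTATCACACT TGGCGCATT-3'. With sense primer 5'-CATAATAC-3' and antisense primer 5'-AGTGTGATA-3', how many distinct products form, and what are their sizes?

Two products: 136 bp, 61 bp

The forward primer CATAATAC matches the top strand at positions 5–12, 80–87.
The reverse primer's reverse complement is TATCACACT, matching at positions 132–140.
Each forward site pairs with the reverse site to give a product ending at position 140: sizes 136, 61 bp.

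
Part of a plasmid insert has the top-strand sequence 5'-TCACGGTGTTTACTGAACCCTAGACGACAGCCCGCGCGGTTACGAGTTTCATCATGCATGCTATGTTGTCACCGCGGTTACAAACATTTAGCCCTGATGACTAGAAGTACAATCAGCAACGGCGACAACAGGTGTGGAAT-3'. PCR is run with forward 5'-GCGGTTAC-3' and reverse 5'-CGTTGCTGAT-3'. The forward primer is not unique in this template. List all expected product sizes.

The forward primer GCGGTTAC matches the top strand at positions 36–43, 74–81.
The reverse primer's reverse complement is ATCAGCAACG, matching at positions 112–121.
Each forward site pairs with the reverse site to give a product ending at position 121: sizes 86, 48 bp.

86 bp, 48 bp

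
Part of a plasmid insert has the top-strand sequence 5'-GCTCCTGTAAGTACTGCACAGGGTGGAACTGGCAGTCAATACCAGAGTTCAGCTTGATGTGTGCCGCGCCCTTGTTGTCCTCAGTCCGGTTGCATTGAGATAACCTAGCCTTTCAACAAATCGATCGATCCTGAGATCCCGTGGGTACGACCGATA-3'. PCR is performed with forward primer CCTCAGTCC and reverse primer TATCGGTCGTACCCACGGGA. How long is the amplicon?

The forward primer matches the template at positions 79–87.
Reverse complement of the reverse primer: TCCCGTGGGTACGACCGATA. This occurs on the top strand at positions 137–156.
Amplicon spans positions 79–156: 78 bp.

78 bp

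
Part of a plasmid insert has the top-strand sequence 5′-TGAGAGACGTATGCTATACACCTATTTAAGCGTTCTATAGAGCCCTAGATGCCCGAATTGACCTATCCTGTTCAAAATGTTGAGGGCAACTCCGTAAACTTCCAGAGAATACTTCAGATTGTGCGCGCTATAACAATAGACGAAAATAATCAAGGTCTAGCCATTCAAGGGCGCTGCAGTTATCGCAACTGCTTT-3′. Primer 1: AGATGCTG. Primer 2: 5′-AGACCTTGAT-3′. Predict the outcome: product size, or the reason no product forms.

Primer 1 (AGATGCTG) does not match the top strand, and its reverse complement CAGCATCT does not match either.
With no annealing site for primer 1, no amplification occurs.

No product — primer 1 has no binding site in the template.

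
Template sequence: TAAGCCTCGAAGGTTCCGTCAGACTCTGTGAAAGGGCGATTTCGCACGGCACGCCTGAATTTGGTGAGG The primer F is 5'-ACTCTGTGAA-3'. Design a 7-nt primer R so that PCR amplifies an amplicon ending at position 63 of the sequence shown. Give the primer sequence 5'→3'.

The forward primer binds at positions 23–32; the product's 3' end on the top strand is position 63.
The reverse primer anneals to the top strand over positions 57–63, i.e. to GAATTTG.
Its sequence written 5'→3' is the reverse complement: CAAATTC.

5'-CAAATTC-3'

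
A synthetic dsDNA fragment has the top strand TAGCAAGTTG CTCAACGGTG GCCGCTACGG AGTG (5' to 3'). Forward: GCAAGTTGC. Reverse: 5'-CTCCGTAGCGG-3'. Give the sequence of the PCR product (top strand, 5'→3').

5'-GCAAGTTGCTCAACGGTGGCCGCTACGGAG-3'

Scanning the template, GCAAGTTGC occurs at positions 3–11; this primer anneals to the bottom strand there with its 3' end pointing downstream.
Taking the reverse complement of CTCCGTAGCGG gives CCGCTACGGAG, found at positions 22–32 on the template; the primer anneals here to the top strand with its 3' end pointing upstream.
The product is the template from position 3 through 32 (30 bp).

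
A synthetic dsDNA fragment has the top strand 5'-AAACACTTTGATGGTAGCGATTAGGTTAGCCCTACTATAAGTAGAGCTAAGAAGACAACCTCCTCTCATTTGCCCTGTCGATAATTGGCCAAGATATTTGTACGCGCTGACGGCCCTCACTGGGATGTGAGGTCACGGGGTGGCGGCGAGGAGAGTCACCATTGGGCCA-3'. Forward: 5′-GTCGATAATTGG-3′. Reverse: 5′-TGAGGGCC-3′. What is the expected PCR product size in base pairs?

Scanning the template, GTCGATAATTGG occurs at positions 77–88; this primer anneals to the bottom strand there with its 3' end pointing downstream.
The reverse primer's reverse complement is GGCCCTCA, which matches the template at positions 112–119.
The product runs from position 77 to position 119, so its length is 119 − 77 + 1 = 43 bp.

43 bp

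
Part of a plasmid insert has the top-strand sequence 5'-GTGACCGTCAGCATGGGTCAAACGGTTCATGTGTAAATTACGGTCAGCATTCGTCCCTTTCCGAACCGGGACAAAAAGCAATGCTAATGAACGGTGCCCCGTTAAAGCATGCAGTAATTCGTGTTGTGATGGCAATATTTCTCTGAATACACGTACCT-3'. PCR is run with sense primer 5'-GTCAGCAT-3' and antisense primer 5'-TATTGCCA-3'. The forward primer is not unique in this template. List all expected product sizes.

The forward primer GTCAGCAT matches the top strand at positions 7–14, 43–50.
The reverse primer's reverse complement is TGGCAATA, matching at positions 130–137.
Each forward site pairs with the reverse site to give a product ending at position 137: sizes 131, 95 bp.

131 bp, 95 bp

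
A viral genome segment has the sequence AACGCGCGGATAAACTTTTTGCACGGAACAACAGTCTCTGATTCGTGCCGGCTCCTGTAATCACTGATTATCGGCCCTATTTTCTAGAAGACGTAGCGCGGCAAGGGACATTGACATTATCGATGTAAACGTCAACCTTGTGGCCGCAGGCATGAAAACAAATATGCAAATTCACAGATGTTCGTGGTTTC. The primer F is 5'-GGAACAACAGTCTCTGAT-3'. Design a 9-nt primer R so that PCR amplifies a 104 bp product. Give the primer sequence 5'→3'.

5'-TTACATCGA-3'

The forward primer binds at positions 25–42, so a 104 bp product ends at position 25 + 104 − 1 = 128.
The reverse primer anneals to the top strand over positions 120–128, i.e. to TCGATGTAA.
Its sequence written 5'→3' is the reverse complement: TTACATCGA.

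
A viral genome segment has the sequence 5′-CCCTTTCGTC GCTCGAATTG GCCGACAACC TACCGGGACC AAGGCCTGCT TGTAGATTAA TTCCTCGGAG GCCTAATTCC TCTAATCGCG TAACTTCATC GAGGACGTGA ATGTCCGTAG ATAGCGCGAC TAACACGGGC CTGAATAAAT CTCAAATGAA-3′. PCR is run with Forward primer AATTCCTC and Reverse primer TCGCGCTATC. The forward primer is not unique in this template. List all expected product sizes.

The forward primer AATTCCTC matches the top strand at positions 59–66, 75–82.
The reverse primer's reverse complement is GATAGCGCGA, matching at positions 120–129.
Each forward site pairs with the reverse site to give a product ending at position 129: sizes 71, 55 bp.

71 bp, 55 bp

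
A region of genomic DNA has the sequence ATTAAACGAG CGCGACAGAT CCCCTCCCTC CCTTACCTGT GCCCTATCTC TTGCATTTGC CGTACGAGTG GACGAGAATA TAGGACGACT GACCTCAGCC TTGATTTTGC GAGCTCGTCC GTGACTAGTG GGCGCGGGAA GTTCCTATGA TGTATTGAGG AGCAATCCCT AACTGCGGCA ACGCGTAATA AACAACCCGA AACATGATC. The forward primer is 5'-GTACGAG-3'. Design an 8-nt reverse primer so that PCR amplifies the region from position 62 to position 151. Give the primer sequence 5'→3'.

5'-ATCATAGG-3'

The product's 3' end on the top strand is position 151.
The reverse primer anneals to the top strand over positions 144–151, i.e. to CCTATGAT.
Its sequence written 5'→3' is the reverse complement: ATCATAGG.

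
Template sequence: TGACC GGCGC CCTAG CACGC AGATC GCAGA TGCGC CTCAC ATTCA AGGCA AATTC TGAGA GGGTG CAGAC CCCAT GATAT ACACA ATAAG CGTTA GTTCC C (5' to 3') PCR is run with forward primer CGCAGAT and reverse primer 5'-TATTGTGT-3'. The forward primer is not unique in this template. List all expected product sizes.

71 bp, 64 bp

The forward primer CGCAGAT matches the top strand at positions 18–24, 25–31.
The reverse primer's reverse complement is ACACAATA, matching at positions 81–88.
Each forward site pairs with the reverse site to give a product ending at position 88: sizes 71, 64 bp.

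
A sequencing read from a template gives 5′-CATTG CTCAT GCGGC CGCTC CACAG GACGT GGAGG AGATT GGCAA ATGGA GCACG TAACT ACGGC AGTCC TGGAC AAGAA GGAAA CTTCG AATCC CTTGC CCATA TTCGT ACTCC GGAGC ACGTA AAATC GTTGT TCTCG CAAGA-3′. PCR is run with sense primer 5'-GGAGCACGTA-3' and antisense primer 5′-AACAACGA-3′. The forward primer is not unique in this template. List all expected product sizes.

89 bp, 21 bp

The forward primer GGAGCACGTA matches the top strand at positions 48–57, 116–125.
The reverse primer's reverse complement is TCGTTGTT, matching at positions 129–136.
Each forward site pairs with the reverse site to give a product ending at position 136: sizes 89, 21 bp.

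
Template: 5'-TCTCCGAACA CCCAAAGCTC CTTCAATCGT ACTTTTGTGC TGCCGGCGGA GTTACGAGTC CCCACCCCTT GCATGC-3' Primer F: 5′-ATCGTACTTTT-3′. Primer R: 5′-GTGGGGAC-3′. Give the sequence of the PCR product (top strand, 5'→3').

5'-ATCGTACTTTTGTGCTGCCGGCGGAGTTACGAGTCCCCAC-3'

The forward primer matches the template at positions 26–36.
Taking the reverse complement of GTGGGGAC gives GTCCCCAC, found at positions 58–65 on the template; the primer anneals here to the top strand with its 3' end pointing upstream.
The product is the template from position 26 through 65 (40 bp).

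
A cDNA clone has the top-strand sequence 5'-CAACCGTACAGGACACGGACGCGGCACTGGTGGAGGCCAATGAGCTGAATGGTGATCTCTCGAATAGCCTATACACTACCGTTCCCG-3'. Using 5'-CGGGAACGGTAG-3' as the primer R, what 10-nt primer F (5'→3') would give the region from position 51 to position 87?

5'-GGTGATCTCT-3'

The reverse primer's reverse complement CTACCGTTCCCG matches the template at positions 76–87; the product starts at position 51.
The forward primer is identical to the top strand over positions 51–60: GGTGATCTCT.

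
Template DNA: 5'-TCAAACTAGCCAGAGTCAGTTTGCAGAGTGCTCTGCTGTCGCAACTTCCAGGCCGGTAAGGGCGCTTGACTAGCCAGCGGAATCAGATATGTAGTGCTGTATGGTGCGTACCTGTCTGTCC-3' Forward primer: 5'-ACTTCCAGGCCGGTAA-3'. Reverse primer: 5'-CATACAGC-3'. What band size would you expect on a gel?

Forward primer ACTTCCAGGCCGGTAA is found on the top strand at positions 44–59.
The reverse primer's reverse complement is GCTGTATG, which matches the template at positions 96–103.
Amplicon spans positions 44–103: 60 bp.

60 bp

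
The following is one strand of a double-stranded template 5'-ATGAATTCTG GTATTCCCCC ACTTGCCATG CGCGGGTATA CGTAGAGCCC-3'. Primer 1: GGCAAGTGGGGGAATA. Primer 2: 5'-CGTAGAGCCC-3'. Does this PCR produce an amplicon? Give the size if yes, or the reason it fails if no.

No product — the primers' 3' ends point away from each other.

Primer 1 (GGCAAGTGGGGGAATA) has reverse complement TATTCCCCCACTTGCC, which matches the top strand at positions 12–27; primer 1 anneals to the top strand there with its 3' end pointing upstream toward position 12.
Primer 2 (CGTAGAGCCC) matches the top strand directly at positions 41–50; it anneals to the bottom strand with its 3' end pointing downstream toward position 50.
The 3' ends diverge (primer 1 extends toward position 1, primer 2 toward position 50), so the primers never converge on a shared product.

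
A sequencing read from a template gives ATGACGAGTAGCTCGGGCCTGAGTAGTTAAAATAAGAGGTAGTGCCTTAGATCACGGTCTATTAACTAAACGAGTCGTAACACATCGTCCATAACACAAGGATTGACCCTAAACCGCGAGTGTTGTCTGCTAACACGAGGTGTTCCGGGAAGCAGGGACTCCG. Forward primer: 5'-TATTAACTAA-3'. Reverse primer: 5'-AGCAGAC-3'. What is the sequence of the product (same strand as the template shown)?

Scanning the template, TATTAACTAA occurs at positions 60–69; this primer anneals to the bottom strand there with its 3' end pointing downstream.
The reverse primer's reverse complement is GTCTGCT, which matches the template at positions 125–131.
The product is the template from position 60 through 131 (72 bp).

5'-TATTAACTAAACGAGTCGTAACACATCGTCCATAACACAAGGATTGACCCTAAACCGCGAGTGTTGTCTGCT-3'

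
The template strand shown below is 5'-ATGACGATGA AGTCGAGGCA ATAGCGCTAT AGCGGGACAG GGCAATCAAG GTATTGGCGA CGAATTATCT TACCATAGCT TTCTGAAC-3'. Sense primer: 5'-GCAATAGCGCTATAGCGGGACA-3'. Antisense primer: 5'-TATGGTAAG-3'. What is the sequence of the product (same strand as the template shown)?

5'-GCAATAGCGCTATAGCGGGACAGGGCAATCAAGGTATTGGCGACGAATTATCTTACCATA-3'

Scanning the template, GCAATAGCGCTATAGCGGGACA occurs at positions 18–39; this primer anneals to the bottom strand there with its 3' end pointing downstream.
The reverse primer's reverse complement is CTTACCATA, which matches the template at positions 69–77.
The product is the template from position 18 through 77 (60 bp).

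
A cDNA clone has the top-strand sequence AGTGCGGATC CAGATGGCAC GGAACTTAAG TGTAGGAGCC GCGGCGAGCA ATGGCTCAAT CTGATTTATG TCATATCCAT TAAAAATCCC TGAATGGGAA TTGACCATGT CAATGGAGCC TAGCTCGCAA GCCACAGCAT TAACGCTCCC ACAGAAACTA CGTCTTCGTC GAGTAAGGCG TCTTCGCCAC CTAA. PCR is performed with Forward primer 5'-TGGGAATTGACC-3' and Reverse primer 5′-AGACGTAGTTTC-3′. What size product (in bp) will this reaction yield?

Forward primer TGGGAATTGACC is found on the top strand at positions 95–106.
The reverse primer's reverse complement is GAAACTACGTCT, which matches the template at positions 154–165.
Amplicon spans positions 95–165: 71 bp.

71 bp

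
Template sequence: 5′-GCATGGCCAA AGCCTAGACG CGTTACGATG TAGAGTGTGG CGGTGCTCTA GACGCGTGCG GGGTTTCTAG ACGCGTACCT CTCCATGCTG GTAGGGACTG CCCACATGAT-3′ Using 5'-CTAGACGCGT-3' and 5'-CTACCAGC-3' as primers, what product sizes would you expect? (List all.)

81 bp, 47 bp, 28 bp

The forward primer CTAGACGCGT matches the top strand at positions 14–23, 48–57, 67–76.
The reverse primer's reverse complement is GCTGGTAG, matching at positions 87–94.
Each forward site pairs with the reverse site to give a product ending at position 94: sizes 81, 47, 28 bp.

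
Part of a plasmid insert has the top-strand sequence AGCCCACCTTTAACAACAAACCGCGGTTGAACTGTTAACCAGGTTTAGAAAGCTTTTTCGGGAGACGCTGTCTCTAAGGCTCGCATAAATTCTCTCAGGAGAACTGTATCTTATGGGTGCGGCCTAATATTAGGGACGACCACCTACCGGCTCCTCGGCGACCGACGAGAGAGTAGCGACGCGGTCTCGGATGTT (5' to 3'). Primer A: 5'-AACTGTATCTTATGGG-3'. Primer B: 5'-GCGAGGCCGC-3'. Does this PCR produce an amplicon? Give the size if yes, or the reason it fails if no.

Primer B (GCGAGGCCGC) does not match the top strand, and its reverse complement GCGGCCTCGC does not match either.
With no annealing site for primer B, no amplification occurs.

No product — primer B has no binding site in the template.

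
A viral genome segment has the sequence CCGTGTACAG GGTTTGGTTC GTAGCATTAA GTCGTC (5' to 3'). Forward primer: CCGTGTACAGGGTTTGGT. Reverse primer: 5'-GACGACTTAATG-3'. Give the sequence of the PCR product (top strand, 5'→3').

5'-CCGTGTACAGGGTTTGGTTCGTAGCATTAAGTCGTC-3'

The forward primer matches the template at positions 1–18.
Taking the reverse complement of GACGACTTAATG gives CATTAAGTCGTC, found at positions 25–36 on the template; the primer anneals here to the top strand with its 3' end pointing upstream.
The product is the template from position 1 through 36 (36 bp).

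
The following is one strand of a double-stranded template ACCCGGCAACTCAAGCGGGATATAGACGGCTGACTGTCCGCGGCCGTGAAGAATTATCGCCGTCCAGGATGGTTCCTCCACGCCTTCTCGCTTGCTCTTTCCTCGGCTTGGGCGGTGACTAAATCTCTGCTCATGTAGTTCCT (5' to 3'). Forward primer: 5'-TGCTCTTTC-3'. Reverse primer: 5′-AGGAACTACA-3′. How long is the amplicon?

Scanning the template, TGCTCTTTC occurs at positions 93–101; this primer anneals to the bottom strand there with its 3' end pointing downstream.
Reverse complement of the reverse primer: TGTAGTTCCT. This occurs on the top strand at positions 134–143.
Amplicon spans positions 93–143: 51 bp.

51 bp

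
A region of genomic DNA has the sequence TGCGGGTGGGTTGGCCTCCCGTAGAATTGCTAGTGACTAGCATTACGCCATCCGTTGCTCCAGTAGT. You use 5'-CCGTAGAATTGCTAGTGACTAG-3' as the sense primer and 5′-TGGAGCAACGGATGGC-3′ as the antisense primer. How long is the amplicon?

44 bp

The forward primer matches the template at positions 19–40.
Taking the reverse complement of TGGAGCAACGGATGGC gives GCCATCCGTTGCTCCA, found at positions 47–62 on the template; the primer anneals here to the top strand with its 3' end pointing upstream.
Amplicon spans positions 19–62: 44 bp.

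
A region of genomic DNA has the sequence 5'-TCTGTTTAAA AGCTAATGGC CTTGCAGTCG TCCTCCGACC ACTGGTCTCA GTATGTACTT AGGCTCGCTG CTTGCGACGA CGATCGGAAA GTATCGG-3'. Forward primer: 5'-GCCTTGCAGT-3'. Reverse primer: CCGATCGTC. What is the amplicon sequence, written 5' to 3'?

Forward primer GCCTTGCAGT is found on the top strand at positions 19–28.
Reverse complement of the reverse primer: GACGATCGG. This occurs on the top strand at positions 79–87.
The product is the template from position 19 through 87 (69 bp).

5'-GCCTTGCAGTCGTCCTCCGACCACTGGTCTCAGTATGTACTTAGGCTCGCTGCTTGCGACGACGATCGG-3'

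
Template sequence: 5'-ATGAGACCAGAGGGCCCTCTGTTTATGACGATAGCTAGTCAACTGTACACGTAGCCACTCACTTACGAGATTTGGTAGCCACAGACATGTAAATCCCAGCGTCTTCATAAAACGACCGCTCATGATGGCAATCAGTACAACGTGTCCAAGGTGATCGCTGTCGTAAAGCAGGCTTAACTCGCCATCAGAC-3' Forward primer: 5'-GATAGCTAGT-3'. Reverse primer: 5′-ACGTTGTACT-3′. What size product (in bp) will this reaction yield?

114 bp

Scanning the template, GATAGCTAGT occurs at positions 30–39; this primer anneals to the bottom strand there with its 3' end pointing downstream.
Taking the reverse complement of ACGTTGTACT gives AGTACAACGT, found at positions 134–143 on the template; the primer anneals here to the top strand with its 3' end pointing upstream.
Amplicon spans positions 30–143: 114 bp.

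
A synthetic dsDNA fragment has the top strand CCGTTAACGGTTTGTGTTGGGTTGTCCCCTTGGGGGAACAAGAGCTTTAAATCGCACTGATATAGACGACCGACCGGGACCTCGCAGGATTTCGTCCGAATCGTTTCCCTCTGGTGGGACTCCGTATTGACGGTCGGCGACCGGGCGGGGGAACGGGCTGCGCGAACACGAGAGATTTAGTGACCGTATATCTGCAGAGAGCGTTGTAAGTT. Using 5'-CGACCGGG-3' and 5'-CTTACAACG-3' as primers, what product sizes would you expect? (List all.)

140 bp, 73 bp

The forward primer CGACCGGG matches the top strand at positions 71–78, 138–145.
The reverse primer's reverse complement is CGTTGTAAG, matching at positions 202–210.
Each forward site pairs with the reverse site to give a product ending at position 210: sizes 140, 73 bp.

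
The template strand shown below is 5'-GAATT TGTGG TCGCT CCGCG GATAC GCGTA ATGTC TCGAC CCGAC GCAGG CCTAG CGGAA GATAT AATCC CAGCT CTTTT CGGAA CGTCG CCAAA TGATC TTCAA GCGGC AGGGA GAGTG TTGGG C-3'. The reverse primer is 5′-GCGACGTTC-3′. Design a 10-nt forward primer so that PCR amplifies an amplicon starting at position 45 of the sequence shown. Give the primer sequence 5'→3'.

5'-CGCAGGCCTA-3'

The reverse primer's reverse complement GAACGTCGC matches the template at positions 83–91; the product starts at position 45.
The forward primer is identical to the top strand over positions 45–54: CGCAGGCCTA.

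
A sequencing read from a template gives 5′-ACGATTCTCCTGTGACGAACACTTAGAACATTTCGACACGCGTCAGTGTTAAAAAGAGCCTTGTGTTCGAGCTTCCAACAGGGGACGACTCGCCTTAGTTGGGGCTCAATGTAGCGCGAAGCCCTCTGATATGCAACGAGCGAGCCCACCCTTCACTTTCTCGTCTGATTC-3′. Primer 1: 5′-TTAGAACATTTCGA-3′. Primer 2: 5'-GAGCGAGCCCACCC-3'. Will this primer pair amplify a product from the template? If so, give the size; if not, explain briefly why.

Primer 1 (TTAGAACATTTCGA) matches the top strand at positions 23–36 (3' end points downstream).
Primer 2 (GAGCGAGCCCACCC) also matches the top strand directly, at positions 138–151 — its reverse complement GGGTGGGCTCGCTC is not present.
Both primers anneal to the bottom strand with 3' ends pointing the same way, so neither can prime synthesis back toward the other.

No product — both primers anneal to the same strand and extend in the same direction.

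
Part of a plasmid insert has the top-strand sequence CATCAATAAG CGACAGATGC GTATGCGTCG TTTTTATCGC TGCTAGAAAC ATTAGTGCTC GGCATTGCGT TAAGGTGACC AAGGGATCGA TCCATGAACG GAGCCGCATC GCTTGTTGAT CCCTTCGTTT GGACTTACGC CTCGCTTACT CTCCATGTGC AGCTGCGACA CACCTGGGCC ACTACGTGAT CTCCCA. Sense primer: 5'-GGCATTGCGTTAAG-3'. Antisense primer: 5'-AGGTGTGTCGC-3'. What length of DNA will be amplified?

Scanning the template, GGCATTGCGTTAAG occurs at positions 61–74; this primer anneals to the bottom strand there with its 3' end pointing downstream.
Taking the reverse complement of AGGTGTGTCGC gives GCGACACACCT, found at positions 165–175 on the template; the primer anneals here to the top strand with its 3' end pointing upstream.
The product runs from position 61 to position 175, so its length is 175 − 61 + 1 = 115 bp.

115 bp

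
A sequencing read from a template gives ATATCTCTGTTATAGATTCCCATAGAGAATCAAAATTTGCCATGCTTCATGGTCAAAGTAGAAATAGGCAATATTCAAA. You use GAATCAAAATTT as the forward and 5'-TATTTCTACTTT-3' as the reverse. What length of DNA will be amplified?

The forward primer matches the template at positions 27–38.
Taking the reverse complement of TATTTCTACTTT gives AAAGTAGAAATA, found at positions 55–66 on the template; the primer anneals here to the top strand with its 3' end pointing upstream.
Product length = (reverse-primer end) − (forward-primer start) + 1 = 66 − 27 + 1 = 40 bp.

40 bp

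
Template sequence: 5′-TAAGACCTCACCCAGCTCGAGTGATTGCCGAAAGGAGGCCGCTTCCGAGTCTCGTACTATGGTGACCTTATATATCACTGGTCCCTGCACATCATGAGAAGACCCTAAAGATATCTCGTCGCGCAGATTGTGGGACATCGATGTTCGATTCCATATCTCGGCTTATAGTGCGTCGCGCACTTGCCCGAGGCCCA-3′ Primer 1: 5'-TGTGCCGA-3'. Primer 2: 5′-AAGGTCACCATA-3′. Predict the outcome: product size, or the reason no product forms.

Primer 1 (TGTGCCGA) does not match the top strand, and its reverse complement TCGGCACA does not match either.
With no annealing site for primer 1, no amplification occurs.

No product — primer 1 has no binding site in the template.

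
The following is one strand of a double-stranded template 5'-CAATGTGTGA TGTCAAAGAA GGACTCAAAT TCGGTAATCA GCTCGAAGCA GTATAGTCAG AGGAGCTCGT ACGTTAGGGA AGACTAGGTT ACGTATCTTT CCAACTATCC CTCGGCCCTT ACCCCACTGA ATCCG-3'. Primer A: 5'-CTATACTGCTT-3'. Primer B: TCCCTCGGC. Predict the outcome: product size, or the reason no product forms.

No product — the primers' 3' ends point away from each other.

Primer A (CTATACTGCTT) has reverse complement AAGCAGTATAG, which matches the top strand at positions 46–56; primer A anneals to the top strand there with its 3' end pointing upstream toward position 46.
Primer B (TCCCTCGGC) matches the top strand directly at positions 108–116; it anneals to the bottom strand with its 3' end pointing downstream toward position 116.
The 3' ends diverge (primer A extends toward position 1, primer B toward position 135), so the primers never converge on a shared product.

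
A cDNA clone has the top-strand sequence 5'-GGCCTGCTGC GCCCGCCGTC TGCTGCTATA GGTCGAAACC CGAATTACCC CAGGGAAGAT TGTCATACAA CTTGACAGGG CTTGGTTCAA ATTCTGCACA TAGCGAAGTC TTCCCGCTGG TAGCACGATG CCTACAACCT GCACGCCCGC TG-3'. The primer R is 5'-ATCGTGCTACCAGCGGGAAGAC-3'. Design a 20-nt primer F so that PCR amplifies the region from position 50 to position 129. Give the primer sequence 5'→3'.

The reverse primer's reverse complement GTCTTCCCGCTGGTAGCACGAT matches the template at positions 108–129; the product starts at position 50.
The forward primer is identical to the top strand over positions 50–69: CCAGGGAAGATTGTCATACA.

5'-CCAGGGAAGATTGTCATACA-3'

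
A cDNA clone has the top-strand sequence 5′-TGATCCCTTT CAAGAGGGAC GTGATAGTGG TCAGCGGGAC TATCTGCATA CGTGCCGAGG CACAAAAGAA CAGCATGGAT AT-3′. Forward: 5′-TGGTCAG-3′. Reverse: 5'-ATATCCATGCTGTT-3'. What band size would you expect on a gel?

55 bp

Scanning the template, TGGTCAG occurs at positions 28–34; this primer anneals to the bottom strand there with its 3' end pointing downstream.
The reverse primer's reverse complement is AACAGCATGGATAT, which matches the template at positions 69–82.
The product runs from position 28 to position 82, so its length is 82 − 28 + 1 = 55 bp.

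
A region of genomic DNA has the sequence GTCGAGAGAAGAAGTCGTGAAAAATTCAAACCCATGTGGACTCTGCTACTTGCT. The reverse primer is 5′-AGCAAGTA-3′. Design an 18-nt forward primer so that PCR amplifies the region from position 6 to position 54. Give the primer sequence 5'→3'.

The reverse primer's reverse complement TACTTGCT matches the template at positions 47–54; the product starts at position 6.
The forward primer is identical to the top strand over positions 6–23: GAGAAGAAGTCGTGAAAA.

5'-GAGAAGAAGTCGTGAAAA-3'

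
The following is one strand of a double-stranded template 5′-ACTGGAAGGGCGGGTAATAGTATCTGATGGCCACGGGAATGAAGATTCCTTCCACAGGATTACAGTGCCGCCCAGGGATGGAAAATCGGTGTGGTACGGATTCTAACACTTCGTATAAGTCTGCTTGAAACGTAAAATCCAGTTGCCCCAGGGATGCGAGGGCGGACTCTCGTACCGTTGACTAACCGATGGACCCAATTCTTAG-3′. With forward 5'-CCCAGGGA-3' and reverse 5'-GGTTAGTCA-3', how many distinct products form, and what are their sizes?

The forward primer CCCAGGGA matches the top strand at positions 71–78, 147–154.
The reverse primer's reverse complement is TGACTAACC, matching at positions 179–187.
Each forward site pairs with the reverse site to give a product ending at position 187: sizes 117, 41 bp.

Two products: 117 bp, 41 bp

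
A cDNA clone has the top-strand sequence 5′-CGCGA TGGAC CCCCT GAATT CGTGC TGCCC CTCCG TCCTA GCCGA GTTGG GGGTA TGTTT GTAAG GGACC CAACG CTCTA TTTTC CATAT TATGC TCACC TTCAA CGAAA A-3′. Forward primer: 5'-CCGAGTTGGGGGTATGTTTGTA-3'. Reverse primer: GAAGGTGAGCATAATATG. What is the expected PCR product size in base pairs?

The forward primer matches the template at positions 42–63.
Reverse complement of the reverse primer: CATATTATGCTCACCTTC. This occurs on the top strand at positions 86–103.
Product length = (reverse-primer end) − (forward-primer start) + 1 = 103 − 42 + 1 = 62 bp.

62 bp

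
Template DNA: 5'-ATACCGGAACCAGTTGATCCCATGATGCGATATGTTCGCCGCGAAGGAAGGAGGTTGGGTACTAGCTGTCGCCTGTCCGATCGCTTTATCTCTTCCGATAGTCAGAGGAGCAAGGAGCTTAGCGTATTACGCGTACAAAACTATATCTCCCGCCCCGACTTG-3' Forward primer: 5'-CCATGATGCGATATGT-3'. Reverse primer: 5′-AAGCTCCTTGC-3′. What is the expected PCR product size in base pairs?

101 bp

Scanning the template, CCATGATGCGATATGT occurs at positions 20–35; this primer anneals to the bottom strand there with its 3' end pointing downstream.
The reverse primer's reverse complement is GCAAGGAGCTT, which matches the template at positions 110–120.
The product runs from position 20 to position 120, so its length is 120 − 20 + 1 = 101 bp.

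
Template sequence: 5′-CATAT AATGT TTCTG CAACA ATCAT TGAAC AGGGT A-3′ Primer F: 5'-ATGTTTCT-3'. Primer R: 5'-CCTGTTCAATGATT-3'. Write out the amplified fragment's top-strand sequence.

5'-ATGTTTCTGCAACAATCATTGAACAGG-3'

Scanning the template, ATGTTTCT occurs at positions 7–14; this primer anneals to the bottom strand there with its 3' end pointing downstream.
The reverse primer's reverse complement is AATCATTGAACAGG, which matches the template at positions 20–33.
The product is the template from position 7 through 33 (27 bp).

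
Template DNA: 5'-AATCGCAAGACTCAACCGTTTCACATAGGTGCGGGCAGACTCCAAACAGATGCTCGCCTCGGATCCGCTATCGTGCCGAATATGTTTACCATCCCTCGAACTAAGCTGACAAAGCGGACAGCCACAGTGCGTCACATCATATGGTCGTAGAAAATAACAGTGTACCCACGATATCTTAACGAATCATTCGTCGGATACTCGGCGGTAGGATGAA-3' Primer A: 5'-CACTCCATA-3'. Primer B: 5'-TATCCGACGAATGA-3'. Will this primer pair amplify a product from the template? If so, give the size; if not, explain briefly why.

No product — primer A has no binding site in the template.

Primer A (CACTCCATA) does not match the top strand, and its reverse complement TATGGAGTG does not match either.
With no annealing site for primer A, no amplification occurs.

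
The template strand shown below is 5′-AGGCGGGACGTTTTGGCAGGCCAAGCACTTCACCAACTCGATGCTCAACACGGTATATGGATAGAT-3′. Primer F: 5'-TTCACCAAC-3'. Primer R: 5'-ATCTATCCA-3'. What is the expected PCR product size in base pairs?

38 bp

Scanning the template, TTCACCAAC occurs at positions 29–37; this primer anneals to the bottom strand there with its 3' end pointing downstream.
The reverse primer's reverse complement is TGGATAGAT, which matches the template at positions 58–66.
The product runs from position 29 to position 66, so its length is 66 − 29 + 1 = 38 bp.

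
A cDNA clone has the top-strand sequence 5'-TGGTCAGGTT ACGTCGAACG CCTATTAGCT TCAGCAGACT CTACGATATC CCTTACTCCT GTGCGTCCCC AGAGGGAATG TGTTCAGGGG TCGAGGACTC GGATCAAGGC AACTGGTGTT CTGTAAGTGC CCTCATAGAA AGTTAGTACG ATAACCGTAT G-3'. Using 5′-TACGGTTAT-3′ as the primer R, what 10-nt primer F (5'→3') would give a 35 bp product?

5'-AAGTGCCCTC-3'

The reverse primer's reverse complement ATAACCGTA matches the template at positions 151–159, so the product ends at position 159.
A 35 bp product then starts at position 159 − 35 + 1 = 125.
The forward primer is identical to the top strand there: AAGTGCCCTC.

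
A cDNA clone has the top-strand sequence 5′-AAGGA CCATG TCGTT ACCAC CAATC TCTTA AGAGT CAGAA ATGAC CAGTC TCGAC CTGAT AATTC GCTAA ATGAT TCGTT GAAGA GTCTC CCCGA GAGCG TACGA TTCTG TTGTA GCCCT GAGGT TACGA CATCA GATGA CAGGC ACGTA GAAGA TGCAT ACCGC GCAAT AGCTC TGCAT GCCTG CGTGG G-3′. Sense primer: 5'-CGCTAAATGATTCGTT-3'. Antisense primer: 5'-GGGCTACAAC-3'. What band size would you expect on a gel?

Forward primer CGCTAAATGATTCGTT is found on the top strand at positions 65–80.
The reverse primer's reverse complement is GTTGTAGCCC, which matches the template at positions 110–119.
Amplicon spans positions 65–119: 55 bp.

55 bp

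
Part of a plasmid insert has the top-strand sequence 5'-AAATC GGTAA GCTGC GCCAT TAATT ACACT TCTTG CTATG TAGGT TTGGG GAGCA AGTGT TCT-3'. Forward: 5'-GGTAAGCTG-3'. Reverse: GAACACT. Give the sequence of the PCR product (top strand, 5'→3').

Forward primer GGTAAGCTG is found on the top strand at positions 6–14.
Taking the reverse complement of GAACACT gives AGTGTTC, found at positions 56–62 on the template; the primer anneals here to the top strand with its 3' end pointing upstream.
The product is the template from position 6 through 62 (57 bp).

5'-GGTAAGCTGCGCCATTAATTACACTTCTTGCTATGTAGGTTTGGGGAGCAAGTGTTC-3'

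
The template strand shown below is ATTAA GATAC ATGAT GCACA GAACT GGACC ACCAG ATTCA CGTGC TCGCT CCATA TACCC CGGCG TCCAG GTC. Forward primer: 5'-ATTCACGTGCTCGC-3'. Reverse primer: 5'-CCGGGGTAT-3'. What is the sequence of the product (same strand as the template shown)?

Scanning the template, ATTCACGTGCTCGC occurs at positions 36–49; this primer anneals to the bottom strand there with its 3' end pointing downstream.
The reverse primer's reverse complement is ATACCCCGG, which matches the template at positions 55–63.
The product is the template from position 36 through 63 (28 bp).

5'-ATTCACGTGCTCGCTCCATATACCCCGG-3'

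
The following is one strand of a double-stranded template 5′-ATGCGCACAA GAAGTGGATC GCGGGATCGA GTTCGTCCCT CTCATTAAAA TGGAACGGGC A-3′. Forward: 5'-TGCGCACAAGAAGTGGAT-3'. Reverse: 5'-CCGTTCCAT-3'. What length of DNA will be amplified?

The forward primer matches the template at positions 2–19.
Taking the reverse complement of CCGTTCCAT gives ATGGAACGG, found at positions 50–58 on the template; the primer anneals here to the top strand with its 3' end pointing upstream.
Product length = (reverse-primer end) − (forward-primer start) + 1 = 58 − 2 + 1 = 57 bp.

57 bp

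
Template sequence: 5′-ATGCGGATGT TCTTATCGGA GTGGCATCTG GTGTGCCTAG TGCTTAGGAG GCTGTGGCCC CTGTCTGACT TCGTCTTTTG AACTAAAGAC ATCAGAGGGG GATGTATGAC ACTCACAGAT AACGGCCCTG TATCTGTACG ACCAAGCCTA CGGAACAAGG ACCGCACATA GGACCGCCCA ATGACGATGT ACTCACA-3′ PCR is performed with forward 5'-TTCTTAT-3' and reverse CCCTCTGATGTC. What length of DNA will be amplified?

Forward primer TTCTTAT is found on the top strand at positions 10–16.
Taking the reverse complement of CCCTCTGATGTC gives GACATCAGAGGG, found at positions 88–99 on the template; the primer anneals here to the top strand with its 3' end pointing upstream.
Product length = (reverse-primer end) − (forward-primer start) + 1 = 99 − 10 + 1 = 90 bp.

90 bp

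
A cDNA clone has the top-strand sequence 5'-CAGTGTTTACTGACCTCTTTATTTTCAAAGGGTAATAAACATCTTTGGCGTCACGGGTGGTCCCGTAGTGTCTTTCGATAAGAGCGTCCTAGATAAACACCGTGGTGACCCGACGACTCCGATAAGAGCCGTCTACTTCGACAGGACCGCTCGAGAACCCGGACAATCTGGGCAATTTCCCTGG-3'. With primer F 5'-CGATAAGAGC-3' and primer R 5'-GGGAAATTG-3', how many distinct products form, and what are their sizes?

Two products: 106 bp, 62 bp

The forward primer CGATAAGAGC matches the top strand at positions 76–85, 120–129.
The reverse primer's reverse complement is CAATTTCCC, matching at positions 173–181.
Each forward site pairs with the reverse site to give a product ending at position 181: sizes 106, 62 bp.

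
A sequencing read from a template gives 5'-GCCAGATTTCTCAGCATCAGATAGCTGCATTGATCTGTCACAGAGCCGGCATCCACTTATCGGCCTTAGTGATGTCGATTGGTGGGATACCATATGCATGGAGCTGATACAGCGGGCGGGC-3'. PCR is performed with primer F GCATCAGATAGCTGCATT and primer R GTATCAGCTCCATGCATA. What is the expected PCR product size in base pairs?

97 bp

Forward primer GCATCAGATAGCTGCATT is found on the top strand at positions 14–31.
Taking the reverse complement of GTATCAGCTCCATGCATA gives TATGCATGGAGCTGATAC, found at positions 93–110 on the template; the primer anneals here to the top strand with its 3' end pointing upstream.
Amplicon spans positions 14–110: 97 bp.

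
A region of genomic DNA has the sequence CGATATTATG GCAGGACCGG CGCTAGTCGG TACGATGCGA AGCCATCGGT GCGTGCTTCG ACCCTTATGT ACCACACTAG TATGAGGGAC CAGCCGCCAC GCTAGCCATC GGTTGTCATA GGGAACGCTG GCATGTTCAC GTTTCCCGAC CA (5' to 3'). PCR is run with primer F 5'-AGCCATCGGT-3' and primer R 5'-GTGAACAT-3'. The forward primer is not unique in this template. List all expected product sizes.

The forward primer AGCCATCGGT matches the top strand at positions 41–50, 104–113.
The reverse primer's reverse complement is ATGTTCAC, matching at positions 133–140.
Each forward site pairs with the reverse site to give a product ending at position 140: sizes 100, 37 bp.

100 bp, 37 bp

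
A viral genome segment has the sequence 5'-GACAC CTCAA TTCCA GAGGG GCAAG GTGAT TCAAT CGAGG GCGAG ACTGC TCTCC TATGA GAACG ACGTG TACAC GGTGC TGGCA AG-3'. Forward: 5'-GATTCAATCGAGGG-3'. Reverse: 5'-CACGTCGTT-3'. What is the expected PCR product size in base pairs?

43 bp

Scanning the template, GATTCAATCGAGGG occurs at positions 28–41; this primer anneals to the bottom strand there with its 3' end pointing downstream.
The reverse primer's reverse complement is AACGACGTG, which matches the template at positions 62–70.
Product length = (reverse-primer end) − (forward-primer start) + 1 = 70 − 28 + 1 = 43 bp.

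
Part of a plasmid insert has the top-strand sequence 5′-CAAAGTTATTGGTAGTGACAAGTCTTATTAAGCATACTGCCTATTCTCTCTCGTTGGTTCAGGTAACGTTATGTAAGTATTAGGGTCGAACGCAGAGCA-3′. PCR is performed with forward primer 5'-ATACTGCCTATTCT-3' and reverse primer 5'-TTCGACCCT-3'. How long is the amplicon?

Scanning the template, ATACTGCCTATTCT occurs at positions 34–47; this primer anneals to the bottom strand there with its 3' end pointing downstream.
Taking the reverse complement of TTCGACCCT gives AGGGTCGAA, found at positions 82–90 on the template; the primer anneals here to the top strand with its 3' end pointing upstream.
Product length = (reverse-primer end) − (forward-primer start) + 1 = 90 − 34 + 1 = 57 bp.

57 bp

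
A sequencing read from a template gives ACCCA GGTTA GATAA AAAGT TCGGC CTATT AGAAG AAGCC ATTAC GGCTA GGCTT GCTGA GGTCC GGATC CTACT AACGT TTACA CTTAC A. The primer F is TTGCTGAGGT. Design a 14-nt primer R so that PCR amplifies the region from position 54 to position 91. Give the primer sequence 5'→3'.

5'-TGTAAGTGTAAACG-3'

The product's 3' end on the top strand is position 91.
The reverse primer anneals to the top strand over positions 78–91, i.e. to CGTTTACACTTACA.
Its sequence written 5'→3' is the reverse complement: TGTAAGTGTAAACG.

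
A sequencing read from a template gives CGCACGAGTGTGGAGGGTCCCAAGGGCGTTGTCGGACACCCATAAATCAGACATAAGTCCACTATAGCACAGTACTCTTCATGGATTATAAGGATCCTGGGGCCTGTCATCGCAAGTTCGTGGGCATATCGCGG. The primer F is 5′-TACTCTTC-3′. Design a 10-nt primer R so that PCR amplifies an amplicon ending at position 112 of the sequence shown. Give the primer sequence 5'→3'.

5'-CGATGACAGG-3'

The forward primer binds at positions 73–80; the product's 3' end on the top strand is position 112.
The reverse primer anneals to the top strand over positions 103–112, i.e. to CCTGTCATCG.
Its sequence written 5'→3' is the reverse complement: CGATGACAGG.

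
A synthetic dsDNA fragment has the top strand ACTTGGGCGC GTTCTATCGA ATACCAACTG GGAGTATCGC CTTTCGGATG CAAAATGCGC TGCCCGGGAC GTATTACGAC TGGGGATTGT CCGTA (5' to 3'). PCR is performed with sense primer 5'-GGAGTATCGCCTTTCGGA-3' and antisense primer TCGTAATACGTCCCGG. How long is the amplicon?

Scanning the template, GGAGTATCGCCTTTCGGA occurs at positions 31–48; this primer anneals to the bottom strand there with its 3' end pointing downstream.
Taking the reverse complement of TCGTAATACGTCCCGG gives CCGGGACGTATTACGA, found at positions 64–79 on the template; the primer anneals here to the top strand with its 3' end pointing upstream.
Product length = (reverse-primer end) − (forward-primer start) + 1 = 79 − 31 + 1 = 49 bp.

49 bp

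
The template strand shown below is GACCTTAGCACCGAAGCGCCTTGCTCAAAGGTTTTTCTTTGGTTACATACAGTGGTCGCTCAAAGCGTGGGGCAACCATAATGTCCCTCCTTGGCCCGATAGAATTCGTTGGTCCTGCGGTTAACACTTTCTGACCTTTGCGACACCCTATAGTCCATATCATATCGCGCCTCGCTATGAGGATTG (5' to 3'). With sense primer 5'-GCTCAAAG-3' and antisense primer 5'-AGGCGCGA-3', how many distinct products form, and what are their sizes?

Two products: 150 bp, 115 bp

The forward primer GCTCAAAG matches the top strand at positions 23–30, 58–65.
The reverse primer's reverse complement is TCGCGCCT, matching at positions 165–172.
Each forward site pairs with the reverse site to give a product ending at position 172: sizes 150, 115 bp.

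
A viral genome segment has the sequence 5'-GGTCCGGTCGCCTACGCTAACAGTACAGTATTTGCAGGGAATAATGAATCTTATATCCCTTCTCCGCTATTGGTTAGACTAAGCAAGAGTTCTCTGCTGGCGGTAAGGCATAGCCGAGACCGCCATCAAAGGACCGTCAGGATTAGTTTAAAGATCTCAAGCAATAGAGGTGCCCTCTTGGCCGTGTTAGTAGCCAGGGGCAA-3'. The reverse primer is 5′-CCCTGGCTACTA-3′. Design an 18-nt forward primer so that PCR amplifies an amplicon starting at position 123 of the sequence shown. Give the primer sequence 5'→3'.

5'-CCATCAAAGGACCGTCAG-3'

The reverse primer's reverse complement TAGTAGCCAGGG matches the template at positions 188–199; the product starts at position 123.
The forward primer is identical to the top strand over positions 123–140: CCATCAAAGGACCGTCAG.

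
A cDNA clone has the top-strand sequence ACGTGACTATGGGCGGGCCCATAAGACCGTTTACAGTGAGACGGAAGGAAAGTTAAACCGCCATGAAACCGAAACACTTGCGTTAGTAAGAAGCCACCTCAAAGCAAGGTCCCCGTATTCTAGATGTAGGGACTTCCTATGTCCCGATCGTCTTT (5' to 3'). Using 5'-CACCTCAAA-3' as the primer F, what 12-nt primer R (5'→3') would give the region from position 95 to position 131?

The product's 3' end on the top strand is position 131.
The reverse primer anneals to the top strand over positions 120–131, i.e. to CTAGATGTAGGG.
Its sequence written 5'→3' is the reverse complement: CCCTACATCTAG.

5'-CCCTACATCTAG-3'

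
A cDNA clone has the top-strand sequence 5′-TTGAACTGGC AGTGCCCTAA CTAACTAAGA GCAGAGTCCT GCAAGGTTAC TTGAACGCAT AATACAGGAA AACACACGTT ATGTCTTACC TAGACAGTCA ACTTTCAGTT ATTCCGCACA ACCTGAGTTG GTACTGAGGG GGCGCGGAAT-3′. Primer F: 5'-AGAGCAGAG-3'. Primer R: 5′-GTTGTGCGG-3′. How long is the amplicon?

95 bp

The forward primer matches the template at positions 28–36.
Taking the reverse complement of GTTGTGCGG gives CCGCACAAC, found at positions 114–122 on the template; the primer anneals here to the top strand with its 3' end pointing upstream.
Amplicon spans positions 28–122: 95 bp.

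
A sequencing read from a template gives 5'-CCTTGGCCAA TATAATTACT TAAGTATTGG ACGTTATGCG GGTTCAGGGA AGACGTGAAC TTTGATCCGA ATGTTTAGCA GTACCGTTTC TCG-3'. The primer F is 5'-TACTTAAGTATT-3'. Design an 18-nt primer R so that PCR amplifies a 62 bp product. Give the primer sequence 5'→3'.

The forward primer binds at positions 17–28, so a 62 bp product ends at position 17 + 62 − 1 = 78.
The reverse primer anneals to the top strand over positions 61–78, i.e. to TTTGATCCGAATGTTTAG.
Its sequence written 5'→3' is the reverse complement: CTAAACATTCGGATCAAA.

5'-CTAAACATTCGGATCAAA-3'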